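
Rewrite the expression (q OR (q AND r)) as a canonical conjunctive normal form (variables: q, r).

(q OR r) AND (q OR NOT r)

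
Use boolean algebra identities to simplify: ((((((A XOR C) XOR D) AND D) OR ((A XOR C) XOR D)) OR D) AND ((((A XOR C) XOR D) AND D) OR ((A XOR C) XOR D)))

By absorption (E AND (E OR v) = E) then absorption (E OR (E AND v) = E):
= ((A XOR C) XOR D)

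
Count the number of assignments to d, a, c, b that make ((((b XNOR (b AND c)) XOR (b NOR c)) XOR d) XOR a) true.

Satisfying assignments: (0,0,1,0), (0,0,1,1), (0,1,0,0), (0,1,0,1), (1,0,0,0), (1,0,0,1), (1,1,1,0), (1,1,1,1)
Count: 8 out of 16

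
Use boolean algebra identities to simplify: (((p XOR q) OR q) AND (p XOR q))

By absorption (E AND (E OR v) = E):
= (p XOR q)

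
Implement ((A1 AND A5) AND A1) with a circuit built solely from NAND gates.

((((A1 NAND A5) NAND (A1 NAND A5)) NAND A1) NAND (((A1 NAND A5) NAND (A1 NAND A5)) NAND A1))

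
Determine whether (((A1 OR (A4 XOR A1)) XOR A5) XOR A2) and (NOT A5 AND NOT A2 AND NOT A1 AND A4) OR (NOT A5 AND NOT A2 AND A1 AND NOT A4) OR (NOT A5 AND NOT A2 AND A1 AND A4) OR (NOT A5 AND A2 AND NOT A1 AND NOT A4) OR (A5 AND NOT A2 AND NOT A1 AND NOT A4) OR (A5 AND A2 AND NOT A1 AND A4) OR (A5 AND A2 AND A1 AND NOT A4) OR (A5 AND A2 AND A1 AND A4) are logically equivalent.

Yes, they are equivalent — the two output columns agree on all 16 assignments:
A5 | A2 | A1 | A4 | Expression 1 | Expression 2
-----------------------------------------------
0 | 0 | 0 | 0 | 0 | 0
0 | 0 | 0 | 1 | 1 | 1
0 | 0 | 1 | 0 | 1 | 1
0 | 0 | 1 | 1 | 1 | 1
0 | 1 | 0 | 0 | 1 | 1
0 | 1 | 0 | 1 | 0 | 0
0 | 1 | 1 | 0 | 0 | 0
0 | 1 | 1 | 1 | 0 | 0
1 | 0 | 0 | 0 | 1 | 1
1 | 0 | 0 | 1 | 0 | 0
1 | 0 | 1 | 0 | 0 | 0
1 | 0 | 1 | 1 | 0 | 0
1 | 1 | 0 | 0 | 0 | 0
1 | 1 | 0 | 1 | 1 | 1
1 | 1 | 1 | 0 | 1 | 1
1 | 1 | 1 | 1 | 1 | 1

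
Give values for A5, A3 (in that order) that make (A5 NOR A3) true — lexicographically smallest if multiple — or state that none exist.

A5=0, A3=0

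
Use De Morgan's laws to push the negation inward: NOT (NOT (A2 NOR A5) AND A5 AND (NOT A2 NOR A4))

(A2 NOR A5) OR NOT A5 OR NOT (NOT A2 NOR A4)
De Morgan's: NOT(AND of terms) = OR of negations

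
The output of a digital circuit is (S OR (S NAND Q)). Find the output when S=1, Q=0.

Substituting: (1 OR (1 NAND 0))
= 1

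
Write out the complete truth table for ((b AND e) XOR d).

b | e | d | Output
------------------
0 | 0 | 0 | 0
0 | 0 | 1 | 1
0 | 1 | 0 | 0
0 | 1 | 1 | 1
1 | 0 | 0 | 0
1 | 0 | 1 | 1
1 | 1 | 0 | 1
1 | 1 | 1 | 0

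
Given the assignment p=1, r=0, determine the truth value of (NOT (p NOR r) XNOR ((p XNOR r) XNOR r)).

Substituting: (NOT (1 NOR 0) XNOR ((1 XNOR 0) XNOR 0))
= 1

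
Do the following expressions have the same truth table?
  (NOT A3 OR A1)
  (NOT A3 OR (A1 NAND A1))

No. Counterexample: with A1=0, A3=1, Expression 1 = 0 but Expression 2 = 1.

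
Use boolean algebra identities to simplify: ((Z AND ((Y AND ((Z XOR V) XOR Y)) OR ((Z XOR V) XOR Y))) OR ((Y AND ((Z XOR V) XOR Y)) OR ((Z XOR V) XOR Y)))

By absorption (E OR (E AND v) = E) then absorption (E OR (E AND v) = E):
= ((Z XOR V) XOR Y)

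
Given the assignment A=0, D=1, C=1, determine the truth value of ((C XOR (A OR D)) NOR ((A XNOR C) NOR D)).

Substituting: ((1 XOR (0 OR 1)) NOR ((0 XNOR 1) NOR 1))
= 1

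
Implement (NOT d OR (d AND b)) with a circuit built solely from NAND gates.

(((d NAND d) NAND (d NAND d)) NAND (((d NAND b) NAND (d NAND b)) NAND ((d NAND b) NAND (d NAND b))))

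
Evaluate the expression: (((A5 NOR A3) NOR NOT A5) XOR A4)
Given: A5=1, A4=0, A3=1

Substituting: (((1 NOR 1) NOR NOT 1) XOR 0)
= 1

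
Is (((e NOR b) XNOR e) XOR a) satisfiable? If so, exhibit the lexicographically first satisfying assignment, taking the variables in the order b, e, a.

b=0, e=0, a=1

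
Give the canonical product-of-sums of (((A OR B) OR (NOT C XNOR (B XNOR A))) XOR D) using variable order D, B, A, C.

ΠM(1, 8, 10, 11, 12, 13, 14, 15) = (D OR B OR A OR NOT C) AND (NOT D OR B OR A OR C) AND (NOT D OR B OR NOT A OR C) AND (NOT D OR B OR NOT A OR NOT C) AND (NOT D OR NOT B OR A OR C) AND (NOT D OR NOT B OR A OR NOT C) AND (NOT D OR NOT B OR NOT A OR C) AND (NOT D OR NOT B OR NOT A OR NOT C)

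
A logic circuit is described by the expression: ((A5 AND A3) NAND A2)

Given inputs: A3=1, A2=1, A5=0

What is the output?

Substituting: ((0 AND 1) NAND 1)
= 1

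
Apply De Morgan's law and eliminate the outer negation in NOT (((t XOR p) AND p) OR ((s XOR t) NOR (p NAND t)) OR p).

NOT ((t XOR p) AND p) AND NOT ((s XOR t) NOR (p NAND t)) AND NOT p
De Morgan's: NOT(OR of terms) = AND of negations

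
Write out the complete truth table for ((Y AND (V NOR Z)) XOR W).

V | Z | W | Y | Output
----------------------
0 | 0 | 0 | 0 | 0
0 | 0 | 0 | 1 | 1
0 | 0 | 1 | 0 | 1
0 | 0 | 1 | 1 | 0
0 | 1 | 0 | 0 | 0
0 | 1 | 0 | 1 | 0
0 | 1 | 1 | 0 | 1
0 | 1 | 1 | 1 | 1
1 | 0 | 0 | 0 | 0
1 | 0 | 0 | 1 | 0
1 | 0 | 1 | 0 | 1
1 | 0 | 1 | 1 | 1
1 | 1 | 0 | 0 | 0
1 | 1 | 0 | 1 | 0
1 | 1 | 1 | 0 | 1
1 | 1 | 1 | 1 | 1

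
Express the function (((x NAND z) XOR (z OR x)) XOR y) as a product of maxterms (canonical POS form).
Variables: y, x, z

ΠM(1, 2, 4, 7) = (y OR x OR NOT z) AND (y OR NOT x OR z) AND (NOT y OR x OR z) AND (NOT y OR NOT x OR NOT z)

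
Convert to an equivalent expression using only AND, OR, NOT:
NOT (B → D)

B AND NOT D
(Negated implication: NOT(A → B) = A AND NOT B)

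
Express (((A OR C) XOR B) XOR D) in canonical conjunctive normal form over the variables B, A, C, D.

(B OR A OR C OR D) AND (B OR A OR NOT C OR NOT D) AND (B OR NOT A OR C OR NOT D) AND (B OR NOT A OR NOT C OR NOT D) AND (NOT B OR A OR C OR NOT D) AND (NOT B OR A OR NOT C OR D) AND (NOT B OR NOT A OR C OR D) AND (NOT B OR NOT A OR NOT C OR D)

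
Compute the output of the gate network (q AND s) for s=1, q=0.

Substituting: (0 AND 1)
= 0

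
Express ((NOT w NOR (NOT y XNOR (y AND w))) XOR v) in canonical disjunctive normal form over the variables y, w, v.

(NOT y AND NOT w AND v) OR (NOT y AND w AND NOT v) OR (y AND NOT w AND v) OR (y AND w AND NOT v)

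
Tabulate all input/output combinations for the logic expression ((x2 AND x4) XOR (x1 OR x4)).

x1 | x4 | x2 | Output
---------------------
0 | 0 | 0 | 0
0 | 0 | 1 | 0
0 | 1 | 0 | 1
0 | 1 | 1 | 0
1 | 0 | 0 | 1
1 | 0 | 1 | 1
1 | 1 | 0 | 1
1 | 1 | 1 | 0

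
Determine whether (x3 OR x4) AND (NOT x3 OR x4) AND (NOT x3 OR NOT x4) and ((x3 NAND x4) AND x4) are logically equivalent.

Yes, they are equivalent — the two output columns agree on all 4 assignments:
x3 | x4 | Expression 1 | Expression 2
-------------------------------------
0 | 0 | 0 | 0
0 | 1 | 1 | 1
1 | 0 | 0 | 0
1 | 1 | 0 | 0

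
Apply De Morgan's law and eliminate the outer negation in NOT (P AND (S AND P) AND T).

NOT P OR NOT (S AND P) OR NOT T
De Morgan's: NOT(AND of terms) = OR of negations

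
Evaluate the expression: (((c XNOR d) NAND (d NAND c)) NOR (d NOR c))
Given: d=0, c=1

Substituting: (((1 XNOR 0) NAND (0 NAND 1)) NOR (0 NOR 1))
= 0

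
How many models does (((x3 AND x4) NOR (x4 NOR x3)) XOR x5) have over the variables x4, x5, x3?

Satisfying assignments: (0,0,1), (0,1,0), (1,0,0), (1,1,1)
Count: 4 out of 8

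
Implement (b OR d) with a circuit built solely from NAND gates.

((b NAND b) NAND (d NAND d))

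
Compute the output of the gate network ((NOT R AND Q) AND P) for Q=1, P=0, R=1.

Substituting: ((NOT 1 AND 1) AND 0)
= 0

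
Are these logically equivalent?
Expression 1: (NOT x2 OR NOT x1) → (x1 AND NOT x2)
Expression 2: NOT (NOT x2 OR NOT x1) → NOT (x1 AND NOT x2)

No, Inverse is not equivalent to original (counterexample: x2=0, x1=0, x3=0)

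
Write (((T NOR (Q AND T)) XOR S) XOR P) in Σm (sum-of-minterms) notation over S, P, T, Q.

Σm(0, 1, 6, 7, 10, 11, 12, 13) = (NOT S AND NOT P AND NOT T AND NOT Q) OR (NOT S AND NOT P AND NOT T AND Q) OR (NOT S AND P AND T AND NOT Q) OR (NOT S AND P AND T AND Q) OR (S AND NOT P AND T AND NOT Q) OR (S AND NOT P AND T AND Q) OR (S AND P AND NOT T AND NOT Q) OR (S AND P AND NOT T AND Q)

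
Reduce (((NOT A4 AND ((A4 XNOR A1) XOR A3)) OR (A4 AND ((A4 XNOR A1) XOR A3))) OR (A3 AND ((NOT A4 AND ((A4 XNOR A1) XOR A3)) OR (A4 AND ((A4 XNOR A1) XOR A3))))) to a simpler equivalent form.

By absorption (E OR (E AND v) = E) then distribution ((E AND v) OR (E AND NOT v) = E):
= ((A4 XNOR A1) XOR A3)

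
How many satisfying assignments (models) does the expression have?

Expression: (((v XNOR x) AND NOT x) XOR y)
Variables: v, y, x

Satisfying assignments: (0,0,0), (0,1,1), (1,1,0), (1,1,1)
Count: 4 out of 8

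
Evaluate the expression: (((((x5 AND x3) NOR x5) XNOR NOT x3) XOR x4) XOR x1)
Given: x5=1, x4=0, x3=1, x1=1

Substituting: (((((1 AND 1) NOR 1) XNOR NOT 1) XOR 0) XOR 1)
= 0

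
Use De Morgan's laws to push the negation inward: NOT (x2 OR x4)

NOT x2 AND NOT x4
De Morgan's: NOT(OR of terms) = AND of negations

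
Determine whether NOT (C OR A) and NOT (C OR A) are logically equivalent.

Yes, they are equivalent — the two output columns agree on all 4 assignments:
A | C | Expression 1 | Expression 2
-----------------------------------
0 | 0 | 1 | 1
0 | 1 | 0 | 0
1 | 0 | 0 | 0
1 | 1 | 0 | 0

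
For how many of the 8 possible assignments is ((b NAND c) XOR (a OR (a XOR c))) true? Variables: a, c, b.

Satisfying assignments: (0,0,0), (0,0,1), (0,1,1), (1,1,1)
Count: 4 out of 8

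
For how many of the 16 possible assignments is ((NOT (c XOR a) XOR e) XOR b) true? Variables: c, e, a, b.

Satisfying assignments: (0,0,0,0), (0,0,1,1), (0,1,0,1), (0,1,1,0), (1,0,0,1), (1,0,1,0), (1,1,0,0), (1,1,1,1)
Count: 8 out of 16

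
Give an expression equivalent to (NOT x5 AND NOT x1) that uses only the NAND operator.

(((x5 NAND x5) NAND (x1 NAND x1)) NAND ((x5 NAND x5) NAND (x1 NAND x1)))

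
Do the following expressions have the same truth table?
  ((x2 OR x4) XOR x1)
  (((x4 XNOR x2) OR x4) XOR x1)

No. Counterexample: with x4=0, x1=0, x2=0, Expression 1 = 0 but Expression 2 = 1.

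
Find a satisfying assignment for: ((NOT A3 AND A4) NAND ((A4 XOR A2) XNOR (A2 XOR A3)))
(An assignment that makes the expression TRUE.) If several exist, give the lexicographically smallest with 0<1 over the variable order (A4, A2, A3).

A4=0, A2=0, A3=0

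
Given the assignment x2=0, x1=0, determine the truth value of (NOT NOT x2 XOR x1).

Substituting: (NOT NOT 0 XOR 0)
= 0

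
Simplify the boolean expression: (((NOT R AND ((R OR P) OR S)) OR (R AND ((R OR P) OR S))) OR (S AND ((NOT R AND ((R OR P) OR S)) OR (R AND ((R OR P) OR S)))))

By absorption (E OR (E AND v) = E) then distribution ((E AND v) OR (E AND NOT v) = E):
= ((R OR P) OR S)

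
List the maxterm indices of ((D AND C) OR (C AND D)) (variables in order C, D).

ΠM(0, 1, 2) = (C OR D) AND (C OR NOT D) AND (NOT C OR D)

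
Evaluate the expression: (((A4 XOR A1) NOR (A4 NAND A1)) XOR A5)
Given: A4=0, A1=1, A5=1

Substituting: (((0 XOR 1) NOR (0 NAND 1)) XOR 1)
= 1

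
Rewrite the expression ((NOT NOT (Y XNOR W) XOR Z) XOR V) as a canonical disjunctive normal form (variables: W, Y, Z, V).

(NOT W AND NOT Y AND NOT Z AND NOT V) OR (NOT W AND NOT Y AND Z AND V) OR (NOT W AND Y AND NOT Z AND V) OR (NOT W AND Y AND Z AND NOT V) OR (W AND NOT Y AND NOT Z AND V) OR (W AND NOT Y AND Z AND NOT V) OR (W AND Y AND NOT Z AND NOT V) OR (W AND Y AND Z AND V)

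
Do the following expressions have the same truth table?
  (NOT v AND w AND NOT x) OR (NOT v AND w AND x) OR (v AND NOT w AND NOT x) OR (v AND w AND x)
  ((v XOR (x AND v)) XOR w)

Yes, they are equivalent — the two output columns agree on all 8 assignments:
v | w | x | Expression 1 | Expression 2
---------------------------------------
0 | 0 | 0 | 0 | 0
0 | 0 | 1 | 0 | 0
0 | 1 | 0 | 1 | 1
0 | 1 | 1 | 1 | 1
1 | 0 | 0 | 1 | 1
1 | 0 | 1 | 0 | 0
1 | 1 | 0 | 0 | 0
1 | 1 | 1 | 1 | 1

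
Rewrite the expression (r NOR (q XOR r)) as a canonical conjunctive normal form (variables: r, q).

(r OR NOT q) AND (NOT r OR q) AND (NOT r OR NOT q)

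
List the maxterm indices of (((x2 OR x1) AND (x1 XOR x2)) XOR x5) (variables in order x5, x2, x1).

ΠM(0, 3, 5, 6) = (x5 OR x2 OR x1) AND (x5 OR NOT x2 OR NOT x1) AND (NOT x5 OR x2 OR NOT x1) AND (NOT x5 OR NOT x2 OR x1)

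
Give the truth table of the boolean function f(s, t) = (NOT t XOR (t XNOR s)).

s | t | Output
--------------
0 | 0 | 0
0 | 1 | 0
1 | 0 | 1
1 | 1 | 1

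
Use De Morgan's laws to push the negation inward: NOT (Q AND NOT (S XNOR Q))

NOT Q OR (S XNOR Q)
De Morgan's: NOT(AND of terms) = OR of negations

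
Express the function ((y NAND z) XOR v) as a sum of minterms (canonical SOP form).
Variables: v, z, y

Σm(0, 1, 2, 7) = (NOT v AND NOT z AND NOT y) OR (NOT v AND NOT z AND y) OR (NOT v AND z AND NOT y) OR (v AND z AND y)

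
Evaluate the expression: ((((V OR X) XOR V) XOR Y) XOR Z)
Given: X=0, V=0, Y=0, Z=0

Substituting: ((((0 OR 0) XOR 0) XOR 0) XOR 0)
= 0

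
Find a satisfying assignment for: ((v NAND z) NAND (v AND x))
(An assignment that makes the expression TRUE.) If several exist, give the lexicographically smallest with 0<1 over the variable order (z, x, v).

z=0, x=0, v=0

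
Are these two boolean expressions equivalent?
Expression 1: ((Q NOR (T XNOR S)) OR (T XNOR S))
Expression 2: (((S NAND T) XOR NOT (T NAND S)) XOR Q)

No. Counterexample: with Q=1, S=0, T=0, Expression 1 = 1 but Expression 2 = 0.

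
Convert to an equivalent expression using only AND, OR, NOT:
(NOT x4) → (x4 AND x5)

x4 OR (x4 AND x5)
(Implication elimination: A → B = NOT A OR B)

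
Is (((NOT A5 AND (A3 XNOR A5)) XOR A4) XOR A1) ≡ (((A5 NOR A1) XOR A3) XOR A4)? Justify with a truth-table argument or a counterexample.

No. Counterexample: with A3=0, A4=0, A1=1, A5=1, Expression 1 = 1 but Expression 2 = 0.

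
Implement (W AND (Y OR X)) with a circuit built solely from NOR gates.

((W NOR W) NOR (((Y NOR X) NOR (Y NOR X)) NOR ((Y NOR X) NOR (Y NOR X))))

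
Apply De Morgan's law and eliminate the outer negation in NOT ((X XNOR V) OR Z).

NOT (X XNOR V) AND NOT Z
De Morgan's: NOT(OR of terms) = AND of negations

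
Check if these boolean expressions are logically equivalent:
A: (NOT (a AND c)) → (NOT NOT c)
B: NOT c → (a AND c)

Yes, Contrapositive is always equivalent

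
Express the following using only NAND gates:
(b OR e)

((b NAND b) NAND (e NAND e))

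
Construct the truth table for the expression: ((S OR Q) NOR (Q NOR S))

S | Q | Output
--------------
0 | 0 | 0
0 | 1 | 0
1 | 0 | 0
1 | 1 | 0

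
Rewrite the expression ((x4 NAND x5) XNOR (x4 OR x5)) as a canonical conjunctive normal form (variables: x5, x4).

(x5 OR x4) AND (NOT x5 OR NOT x4)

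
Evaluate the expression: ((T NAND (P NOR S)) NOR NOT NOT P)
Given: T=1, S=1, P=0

Substituting: ((1 NAND (0 NOR 1)) NOR NOT NOT 0)
= 0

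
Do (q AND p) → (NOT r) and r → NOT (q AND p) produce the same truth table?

Yes, Contrapositive is always equivalent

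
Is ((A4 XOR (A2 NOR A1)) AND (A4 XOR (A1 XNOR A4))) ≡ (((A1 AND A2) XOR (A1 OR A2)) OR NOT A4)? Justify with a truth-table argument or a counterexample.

No. Counterexample: with A4=0, A1=0, A2=1, Expression 1 = 0 but Expression 2 = 1.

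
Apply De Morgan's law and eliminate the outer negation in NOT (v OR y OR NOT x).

NOT v AND NOT y AND x
De Morgan's: NOT(OR of terms) = AND of negations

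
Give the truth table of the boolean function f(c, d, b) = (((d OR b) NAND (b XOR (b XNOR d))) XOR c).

c | d | b | Output
------------------
0 | 0 | 0 | 1
0 | 0 | 1 | 0
0 | 1 | 0 | 1
0 | 1 | 1 | 1
1 | 0 | 0 | 0
1 | 0 | 1 | 1
1 | 1 | 0 | 0
1 | 1 | 1 | 0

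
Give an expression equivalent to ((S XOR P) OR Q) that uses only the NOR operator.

((((((S NOR P) NOR (S NOR P)) NOR ((S NOR P) NOR (S NOR P))) NOR ((((S NOR S) NOR (P NOR P)) NOR ((S NOR S) NOR (P NOR P))) NOR (((S NOR S) NOR (P NOR P)) NOR ((S NOR S) NOR (P NOR P))))) NOR Q) NOR (((((S NOR P) NOR (S NOR P)) NOR ((S NOR P) NOR (S NOR P))) NOR ((((S NOR S) NOR (P NOR P)) NOR ((S NOR S) NOR (P NOR P))) NOR (((S NOR S) NOR (P NOR P)) NOR ((S NOR S) NOR (P NOR P))))) NOR Q))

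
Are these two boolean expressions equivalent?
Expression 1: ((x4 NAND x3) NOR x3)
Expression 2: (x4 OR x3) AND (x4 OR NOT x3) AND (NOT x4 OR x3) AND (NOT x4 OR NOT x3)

Yes, they are equivalent — the two output columns agree on all 4 assignments:
x4 | x3 | Expression 1 | Expression 2
-------------------------------------
0 | 0 | 0 | 0
0 | 1 | 0 | 0
1 | 0 | 0 | 0
1 | 1 | 0 | 0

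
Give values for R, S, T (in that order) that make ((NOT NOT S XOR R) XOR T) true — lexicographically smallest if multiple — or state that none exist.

R=0, S=0, T=1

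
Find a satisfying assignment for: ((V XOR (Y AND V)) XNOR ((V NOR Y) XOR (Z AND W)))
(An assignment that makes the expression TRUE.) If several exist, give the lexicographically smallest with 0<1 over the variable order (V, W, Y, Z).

V=0, W=0, Y=1, Z=0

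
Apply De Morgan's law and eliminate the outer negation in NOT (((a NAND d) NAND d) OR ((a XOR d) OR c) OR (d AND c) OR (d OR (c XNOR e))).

NOT ((a NAND d) NAND d) AND NOT ((a XOR d) OR c) AND NOT (d AND c) AND NOT (d OR (c XNOR e))
De Morgan's: NOT(OR of terms) = AND of negations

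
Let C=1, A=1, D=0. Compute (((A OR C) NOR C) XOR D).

Substituting: (((1 OR 1) NOR 1) XOR 0)
= 0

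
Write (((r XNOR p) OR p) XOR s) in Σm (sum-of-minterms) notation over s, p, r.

Σm(0, 2, 3, 5) = (NOT s AND NOT p AND NOT r) OR (NOT s AND p AND NOT r) OR (NOT s AND p AND r) OR (s AND NOT p AND r)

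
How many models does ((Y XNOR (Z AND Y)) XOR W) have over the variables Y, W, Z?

Satisfying assignments: (0,0,0), (0,0,1), (1,0,1), (1,1,0)
Count: 4 out of 8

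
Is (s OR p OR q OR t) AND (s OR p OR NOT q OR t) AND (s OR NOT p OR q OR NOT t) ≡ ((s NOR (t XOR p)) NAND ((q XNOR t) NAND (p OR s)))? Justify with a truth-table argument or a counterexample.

Yes, they are equivalent — the two output columns agree on all 16 assignments:
s | p | q | t | Expression 1 | Expression 2
-------------------------------------------
0 | 0 | 0 | 0 | 0 | 0
0 | 0 | 0 | 1 | 1 | 1
0 | 0 | 1 | 0 | 0 | 0
0 | 0 | 1 | 1 | 1 | 1
0 | 1 | 0 | 0 | 1 | 1
0 | 1 | 0 | 1 | 0 | 0
0 | 1 | 1 | 0 | 1 | 1
0 | 1 | 1 | 1 | 1 | 1
1 | 0 | 0 | 0 | 1 | 1
1 | 0 | 0 | 1 | 1 | 1
1 | 0 | 1 | 0 | 1 | 1
1 | 0 | 1 | 1 | 1 | 1
1 | 1 | 0 | 0 | 1 | 1
1 | 1 | 0 | 1 | 1 | 1
1 | 1 | 1 | 0 | 1 | 1
1 | 1 | 1 | 1 | 1 | 1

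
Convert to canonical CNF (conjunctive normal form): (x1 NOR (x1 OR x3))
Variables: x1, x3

(x1 OR NOT x3) AND (NOT x1 OR x3) AND (NOT x1 OR NOT x3)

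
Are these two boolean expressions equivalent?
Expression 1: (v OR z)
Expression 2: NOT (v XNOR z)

No. Counterexample: with v=1, z=1, Expression 1 = 1 but Expression 2 = 0.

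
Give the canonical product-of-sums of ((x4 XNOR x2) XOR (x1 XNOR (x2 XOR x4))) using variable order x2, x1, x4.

ΠM(0, 1, 4, 5) = (x2 OR x1 OR x4) AND (x2 OR x1 OR NOT x4) AND (NOT x2 OR x1 OR x4) AND (NOT x2 OR x1 OR NOT x4)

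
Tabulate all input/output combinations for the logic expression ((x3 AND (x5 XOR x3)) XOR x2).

x3 | x2 | x5 | Output
---------------------
0 | 0 | 0 | 0
0 | 0 | 1 | 0
0 | 1 | 0 | 1
0 | 1 | 1 | 1
1 | 0 | 0 | 1
1 | 0 | 1 | 0
1 | 1 | 0 | 0
1 | 1 | 1 | 1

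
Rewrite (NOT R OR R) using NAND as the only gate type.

(((R NAND R) NAND (R NAND R)) NAND (R NAND R))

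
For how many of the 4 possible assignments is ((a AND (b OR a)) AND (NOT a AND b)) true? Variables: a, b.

No assignment satisfies the expression.
Count: 0 out of 4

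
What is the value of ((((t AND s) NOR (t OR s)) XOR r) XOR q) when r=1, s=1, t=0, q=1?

Substituting: ((((0 AND 1) NOR (0 OR 1)) XOR 1) XOR 1)
= 0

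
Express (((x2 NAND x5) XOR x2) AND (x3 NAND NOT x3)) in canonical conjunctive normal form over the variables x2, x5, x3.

(NOT x2 OR x5 OR x3) AND (NOT x2 OR x5 OR NOT x3)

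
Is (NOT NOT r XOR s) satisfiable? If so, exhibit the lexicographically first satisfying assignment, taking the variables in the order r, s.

r=0, s=1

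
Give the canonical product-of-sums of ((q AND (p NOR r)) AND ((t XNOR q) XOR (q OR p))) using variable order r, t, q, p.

ΠM(0, 1, 3, 4, 5, 6, 7, 8, 9, 10, 11, 12, 13, 14, 15) = (r OR t OR q OR p) AND (r OR t OR q OR NOT p) AND (r OR t OR NOT q OR NOT p) AND (r OR NOT t OR q OR p) AND (r OR NOT t OR q OR NOT p) AND (r OR NOT t OR NOT q OR p) AND (r OR NOT t OR NOT q OR NOT p) AND (NOT r OR t OR q OR p) AND (NOT r OR t OR q OR NOT p) AND (NOT r OR t OR NOT q OR p) AND (NOT r OR t OR NOT q OR NOT p) AND (NOT r OR NOT t OR q OR p) AND (NOT r OR NOT t OR q OR NOT p) AND (NOT r OR NOT t OR NOT q OR p) AND (NOT r OR NOT t OR NOT q OR NOT p)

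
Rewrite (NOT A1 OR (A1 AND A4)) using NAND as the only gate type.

(((A1 NAND A1) NAND (A1 NAND A1)) NAND (((A1 NAND A4) NAND (A1 NAND A4)) NAND ((A1 NAND A4) NAND (A1 NAND A4))))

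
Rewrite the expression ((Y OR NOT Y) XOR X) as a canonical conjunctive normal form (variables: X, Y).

(NOT X OR Y) AND (NOT X OR NOT Y)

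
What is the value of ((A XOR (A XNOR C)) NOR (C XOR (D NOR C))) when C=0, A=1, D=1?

Substituting: ((1 XOR (1 XNOR 0)) NOR (0 XOR (1 NOR 0)))
= 0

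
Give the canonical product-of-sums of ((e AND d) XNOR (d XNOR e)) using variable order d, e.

ΠM(0) = (d OR e)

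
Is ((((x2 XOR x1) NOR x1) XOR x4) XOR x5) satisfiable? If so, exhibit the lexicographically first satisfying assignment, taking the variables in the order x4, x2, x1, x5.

x4=0, x2=0, x1=0, x5=0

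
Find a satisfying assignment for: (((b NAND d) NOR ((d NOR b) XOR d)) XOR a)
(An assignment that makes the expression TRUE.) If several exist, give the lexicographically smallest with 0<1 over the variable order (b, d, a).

b=0, d=0, a=1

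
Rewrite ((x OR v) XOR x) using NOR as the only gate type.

((((((x NOR v) NOR (x NOR v)) NOR x) NOR (((x NOR v) NOR (x NOR v)) NOR x)) NOR ((((x NOR v) NOR (x NOR v)) NOR x) NOR (((x NOR v) NOR (x NOR v)) NOR x))) NOR ((((((x NOR v) NOR (x NOR v)) NOR ((x NOR v) NOR (x NOR v))) NOR (x NOR x)) NOR ((((x NOR v) NOR (x NOR v)) NOR ((x NOR v) NOR (x NOR v))) NOR (x NOR x))) NOR (((((x NOR v) NOR (x NOR v)) NOR ((x NOR v) NOR (x NOR v))) NOR (x NOR x)) NOR ((((x NOR v) NOR (x NOR v)) NOR ((x NOR v) NOR (x NOR v))) NOR (x NOR x)))))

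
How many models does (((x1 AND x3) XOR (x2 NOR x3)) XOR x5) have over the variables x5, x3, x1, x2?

Satisfying assignments: (0,0,0,0), (0,0,1,0), (0,1,1,0), (0,1,1,1), (1,0,0,1), (1,0,1,1), (1,1,0,0), (1,1,0,1)
Count: 8 out of 16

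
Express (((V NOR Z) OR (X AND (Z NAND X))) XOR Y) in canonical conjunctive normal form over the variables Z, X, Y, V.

(Z OR X OR Y OR NOT V) AND (Z OR X OR NOT Y OR V) AND (Z OR NOT X OR NOT Y OR V) AND (Z OR NOT X OR NOT Y OR NOT V) AND (NOT Z OR X OR Y OR V) AND (NOT Z OR X OR Y OR NOT V) AND (NOT Z OR NOT X OR Y OR V) AND (NOT Z OR NOT X OR Y OR NOT V)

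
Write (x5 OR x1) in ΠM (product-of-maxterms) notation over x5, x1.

ΠM(0) = (x5 OR x1)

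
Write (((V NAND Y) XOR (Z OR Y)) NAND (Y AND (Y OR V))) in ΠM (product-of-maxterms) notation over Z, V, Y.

ΠM(3, 7) = (Z OR NOT V OR NOT Y) AND (NOT Z OR NOT V OR NOT Y)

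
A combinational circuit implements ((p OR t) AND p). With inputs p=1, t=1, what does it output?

Substituting: ((1 OR 1) AND 1)
= 1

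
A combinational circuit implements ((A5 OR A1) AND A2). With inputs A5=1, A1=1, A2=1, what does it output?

Substituting: ((1 OR 1) AND 1)
= 1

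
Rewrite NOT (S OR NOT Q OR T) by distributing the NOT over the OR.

NOT S AND Q AND NOT T
De Morgan's: NOT(OR of terms) = AND of negations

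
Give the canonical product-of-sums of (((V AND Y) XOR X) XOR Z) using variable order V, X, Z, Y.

ΠM(0, 1, 6, 7, 8, 11, 13, 14) = (V OR X OR Z OR Y) AND (V OR X OR Z OR NOT Y) AND (V OR NOT X OR NOT Z OR Y) AND (V OR NOT X OR NOT Z OR NOT Y) AND (NOT V OR X OR Z OR Y) AND (NOT V OR X OR NOT Z OR NOT Y) AND (NOT V OR NOT X OR Z OR NOT Y) AND (NOT V OR NOT X OR NOT Z OR Y)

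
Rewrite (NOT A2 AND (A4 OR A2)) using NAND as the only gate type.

(((A2 NAND A2) NAND ((A4 NAND A4) NAND (A2 NAND A2))) NAND ((A2 NAND A2) NAND ((A4 NAND A4) NAND (A2 NAND A2))))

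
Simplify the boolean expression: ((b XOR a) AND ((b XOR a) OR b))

By absorption (E AND (E OR v) = E):
= (b XOR a)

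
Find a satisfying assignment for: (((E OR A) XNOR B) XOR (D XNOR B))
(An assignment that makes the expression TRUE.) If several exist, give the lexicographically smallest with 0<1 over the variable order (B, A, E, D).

B=0, A=0, E=0, D=1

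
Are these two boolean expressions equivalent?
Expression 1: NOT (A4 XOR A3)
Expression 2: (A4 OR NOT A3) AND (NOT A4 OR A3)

Yes, they are equivalent — the two output columns agree on all 4 assignments:
A4 | A3 | Expression 1 | Expression 2
-------------------------------------
0 | 0 | 1 | 1
0 | 1 | 0 | 0
1 | 0 | 0 | 0
1 | 1 | 1 | 1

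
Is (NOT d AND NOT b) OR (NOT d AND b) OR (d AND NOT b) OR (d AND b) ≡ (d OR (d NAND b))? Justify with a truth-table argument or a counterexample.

Yes, they are equivalent — the two output columns agree on all 4 assignments:
d | b | Expression 1 | Expression 2
-----------------------------------
0 | 0 | 1 | 1
0 | 1 | 1 | 1
1 | 0 | 1 | 1
1 | 1 | 1 | 1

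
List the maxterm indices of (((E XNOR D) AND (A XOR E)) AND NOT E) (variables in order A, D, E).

ΠM(0, 1, 2, 3, 5, 6, 7) = (A OR D OR E) AND (A OR D OR NOT E) AND (A OR NOT D OR E) AND (A OR NOT D OR NOT E) AND (NOT A OR D OR NOT E) AND (NOT A OR NOT D OR E) AND (NOT A OR NOT D OR NOT E)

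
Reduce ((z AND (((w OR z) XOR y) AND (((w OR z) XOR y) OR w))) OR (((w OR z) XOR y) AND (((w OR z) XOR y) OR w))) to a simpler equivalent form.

By absorption (E OR (E AND v) = E) then absorption (E AND (E OR v) = E):
= ((w OR z) XOR y)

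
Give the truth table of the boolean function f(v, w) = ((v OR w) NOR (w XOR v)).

v | w | Output
--------------
0 | 0 | 1
0 | 1 | 0
1 | 0 | 0
1 | 1 | 0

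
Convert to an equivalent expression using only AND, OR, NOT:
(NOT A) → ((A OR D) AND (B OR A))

A OR ((A OR D) AND (B OR A))
(Implication elimination: A → B = NOT A OR B)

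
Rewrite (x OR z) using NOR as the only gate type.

((x NOR z) NOR (x NOR z))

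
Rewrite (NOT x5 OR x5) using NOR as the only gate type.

(((x5 NOR x5) NOR x5) NOR ((x5 NOR x5) NOR x5))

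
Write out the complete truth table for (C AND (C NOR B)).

C | B | Output
--------------
0 | 0 | 0
0 | 1 | 0
1 | 0 | 0
1 | 1 | 0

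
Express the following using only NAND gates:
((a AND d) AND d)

((((a NAND d) NAND (a NAND d)) NAND d) NAND (((a NAND d) NAND (a NAND d)) NAND d))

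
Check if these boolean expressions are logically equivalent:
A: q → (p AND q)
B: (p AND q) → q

No, Converse is not equivalent to original (counterexample: q=1, p=0)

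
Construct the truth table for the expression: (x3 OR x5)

x3 | x5 | Output
----------------
0 | 0 | 0
0 | 1 | 1
1 | 0 | 1
1 | 1 | 1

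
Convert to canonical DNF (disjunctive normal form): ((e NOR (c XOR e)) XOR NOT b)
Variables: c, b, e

(NOT c AND NOT b AND e) OR (NOT c AND b AND NOT e) OR (c AND NOT b AND NOT e) OR (c AND NOT b AND e)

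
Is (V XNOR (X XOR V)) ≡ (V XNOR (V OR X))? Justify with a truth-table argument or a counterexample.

No. Counterexample: with V=1, X=1, Expression 1 = 0 but Expression 2 = 1.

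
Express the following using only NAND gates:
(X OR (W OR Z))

((X NAND X) NAND (((W NAND W) NAND (Z NAND Z)) NAND ((W NAND W) NAND (Z NAND Z))))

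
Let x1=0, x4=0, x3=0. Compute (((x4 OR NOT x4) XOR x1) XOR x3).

Substituting: (((0 OR NOT 0) XOR 0) XOR 0)
= 1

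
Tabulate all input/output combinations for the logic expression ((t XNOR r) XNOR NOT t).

t | r | Output
--------------
0 | 0 | 1
0 | 1 | 0
1 | 0 | 1
1 | 1 | 0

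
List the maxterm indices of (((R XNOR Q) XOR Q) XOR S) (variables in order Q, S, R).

ΠM(1, 2, 5, 6) = (Q OR S OR NOT R) AND (Q OR NOT S OR R) AND (NOT Q OR S OR NOT R) AND (NOT Q OR NOT S OR R)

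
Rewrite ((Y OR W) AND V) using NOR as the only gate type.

((((Y NOR W) NOR (Y NOR W)) NOR ((Y NOR W) NOR (Y NOR W))) NOR (V NOR V))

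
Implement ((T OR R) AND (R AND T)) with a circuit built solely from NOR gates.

((((T NOR R) NOR (T NOR R)) NOR ((T NOR R) NOR (T NOR R))) NOR (((R NOR R) NOR (T NOR T)) NOR ((R NOR R) NOR (T NOR T))))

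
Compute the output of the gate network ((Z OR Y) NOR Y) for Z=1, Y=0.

Substituting: ((1 OR 0) NOR 0)
= 0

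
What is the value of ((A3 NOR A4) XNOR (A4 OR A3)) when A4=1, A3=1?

Substituting: ((1 NOR 1) XNOR (1 OR 1))
= 0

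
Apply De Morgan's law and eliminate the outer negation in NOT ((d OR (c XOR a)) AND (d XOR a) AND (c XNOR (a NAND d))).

NOT (d OR (c XOR a)) OR NOT (d XOR a) OR NOT (c XNOR (a NAND d))
De Morgan's: NOT(AND of terms) = OR of negations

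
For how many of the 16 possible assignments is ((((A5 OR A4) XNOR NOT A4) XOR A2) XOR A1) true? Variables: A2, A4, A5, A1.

Satisfying assignments: (0,0,0,1), (0,0,1,0), (0,1,0,1), (0,1,1,1), (1,0,0,0), (1,0,1,1), (1,1,0,0), (1,1,1,0)
Count: 8 out of 16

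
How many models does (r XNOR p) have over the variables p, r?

Satisfying assignments: (0,0), (1,1)
Count: 2 out of 4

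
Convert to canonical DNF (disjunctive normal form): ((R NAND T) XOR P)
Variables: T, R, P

(NOT T AND NOT R AND NOT P) OR (NOT T AND R AND NOT P) OR (T AND NOT R AND NOT P) OR (T AND R AND P)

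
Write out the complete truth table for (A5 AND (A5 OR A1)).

A1 | A5 | Output
----------------
0 | 0 | 0
0 | 1 | 1
1 | 0 | 0
1 | 1 | 1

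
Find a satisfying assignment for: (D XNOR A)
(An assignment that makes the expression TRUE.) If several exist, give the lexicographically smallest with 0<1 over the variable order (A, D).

A=0, D=0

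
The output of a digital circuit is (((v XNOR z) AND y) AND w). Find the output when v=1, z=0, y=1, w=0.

Substituting: (((1 XNOR 0) AND 1) AND 0)
= 0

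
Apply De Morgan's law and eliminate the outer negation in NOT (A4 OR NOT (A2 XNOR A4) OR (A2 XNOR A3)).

NOT A4 AND (A2 XNOR A4) AND NOT (A2 XNOR A3)
De Morgan's: NOT(OR of terms) = AND of negations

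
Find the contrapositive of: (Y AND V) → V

Contrapositive: NOT V → NOT (Y AND V)
Note: A statement and its contrapositive are logically equivalent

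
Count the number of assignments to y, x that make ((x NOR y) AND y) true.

No assignment satisfies the expression.
Count: 0 out of 4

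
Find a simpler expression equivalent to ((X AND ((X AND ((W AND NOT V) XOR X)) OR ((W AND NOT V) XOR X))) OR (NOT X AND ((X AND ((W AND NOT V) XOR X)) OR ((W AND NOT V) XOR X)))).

By distribution ((E AND v) OR (E AND NOT v) = E) then absorption (E OR (E AND v) = E):
= ((W AND NOT V) XOR X)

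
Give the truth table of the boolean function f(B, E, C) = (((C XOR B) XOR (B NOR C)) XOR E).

B | E | C | Output
------------------
0 | 0 | 0 | 1
0 | 0 | 1 | 1
0 | 1 | 0 | 0
0 | 1 | 1 | 0
1 | 0 | 0 | 1
1 | 0 | 1 | 0
1 | 1 | 0 | 0
1 | 1 | 1 | 1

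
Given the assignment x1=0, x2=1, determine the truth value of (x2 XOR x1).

Substituting: (1 XOR 0)
= 1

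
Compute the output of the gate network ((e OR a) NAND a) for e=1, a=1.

Substituting: ((1 OR 1) NAND 1)
= 0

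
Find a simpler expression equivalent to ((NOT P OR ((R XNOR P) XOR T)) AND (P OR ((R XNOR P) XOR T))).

By distribution ((E OR v) AND (E OR NOT v) = E):
= ((R XNOR P) XOR T)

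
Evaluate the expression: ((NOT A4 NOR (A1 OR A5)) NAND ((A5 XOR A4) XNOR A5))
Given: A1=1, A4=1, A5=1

Substituting: ((NOT 1 NOR (1 OR 1)) NAND ((1 XOR 1) XNOR 1))
= 1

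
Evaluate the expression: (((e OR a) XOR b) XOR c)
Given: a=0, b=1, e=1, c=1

Substituting: (((1 OR 0) XOR 1) XOR 1)
= 1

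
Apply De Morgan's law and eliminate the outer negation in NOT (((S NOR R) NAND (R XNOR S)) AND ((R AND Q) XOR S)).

NOT ((S NOR R) NAND (R XNOR S)) OR NOT ((R AND Q) XOR S)
De Morgan's: NOT(AND of terms) = OR of negations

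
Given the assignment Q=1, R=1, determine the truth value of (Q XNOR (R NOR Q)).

Substituting: (1 XNOR (1 NOR 1))
= 0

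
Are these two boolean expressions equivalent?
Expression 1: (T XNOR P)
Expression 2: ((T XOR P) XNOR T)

No. Counterexample: with P=0, T=1, Expression 1 = 0 but Expression 2 = 1.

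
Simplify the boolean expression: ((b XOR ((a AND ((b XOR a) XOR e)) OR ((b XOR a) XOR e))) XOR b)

By XOR self-cancellation ((E XOR v) XOR v = E) then absorption (E OR (E AND v) = E):
= ((b XOR a) XOR e)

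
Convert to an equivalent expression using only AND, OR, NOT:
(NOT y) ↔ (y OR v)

((NOT y) AND (y OR v)) OR (y AND NOT (y OR v))
(Biconditional = both true or both false)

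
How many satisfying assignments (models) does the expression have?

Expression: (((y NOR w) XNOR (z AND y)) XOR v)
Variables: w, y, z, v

Satisfying assignments: (0,0,0,1), (0,0,1,1), (0,1,0,0), (0,1,1,1), (1,0,0,0), (1,0,1,0), (1,1,0,0), (1,1,1,1)
Count: 8 out of 16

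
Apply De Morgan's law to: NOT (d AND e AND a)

NOT d OR NOT e OR NOT a
De Morgan's: NOT(AND of terms) = OR of negations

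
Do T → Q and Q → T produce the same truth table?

No, Converse is not equivalent to original (counterexample: T=0, Q=1)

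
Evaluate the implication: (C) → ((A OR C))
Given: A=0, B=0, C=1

Antecedent (C) = 1; consequent ((A OR C)) = 1.
1 → 1 = 1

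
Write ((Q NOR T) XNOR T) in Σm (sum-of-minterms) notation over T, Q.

Σm(1) = (NOT T AND Q)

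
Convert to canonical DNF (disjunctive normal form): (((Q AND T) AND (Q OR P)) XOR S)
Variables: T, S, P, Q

(NOT T AND S AND NOT P AND NOT Q) OR (NOT T AND S AND NOT P AND Q) OR (NOT T AND S AND P AND NOT Q) OR (NOT T AND S AND P AND Q) OR (T AND NOT S AND NOT P AND Q) OR (T AND NOT S AND P AND Q) OR (T AND S AND NOT P AND NOT Q) OR (T AND S AND P AND NOT Q)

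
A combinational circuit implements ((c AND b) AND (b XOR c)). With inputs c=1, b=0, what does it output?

Substituting: ((1 AND 0) AND (0 XOR 1))
= 0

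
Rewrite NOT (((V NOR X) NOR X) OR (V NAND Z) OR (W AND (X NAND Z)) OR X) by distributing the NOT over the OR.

NOT ((V NOR X) NOR X) AND NOT (V NAND Z) AND NOT (W AND (X NAND Z)) AND NOT X
De Morgan's: NOT(OR of terms) = AND of negations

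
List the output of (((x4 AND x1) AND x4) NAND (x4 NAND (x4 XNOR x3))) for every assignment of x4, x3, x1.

x4 | x3 | x1 | Output
---------------------
0 | 0 | 0 | 1
0 | 0 | 1 | 1
0 | 1 | 0 | 1
0 | 1 | 1 | 1
1 | 0 | 0 | 1
1 | 0 | 1 | 0
1 | 1 | 0 | 1
1 | 1 | 1 | 1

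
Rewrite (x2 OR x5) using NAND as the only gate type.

((x2 NAND x2) NAND (x5 NAND x5))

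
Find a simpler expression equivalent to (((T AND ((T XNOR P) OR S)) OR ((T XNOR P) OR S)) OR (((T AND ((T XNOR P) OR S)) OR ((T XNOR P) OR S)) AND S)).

By absorption (E OR (E AND v) = E) then absorption (E OR (E AND v) = E):
= ((T XNOR P) OR S)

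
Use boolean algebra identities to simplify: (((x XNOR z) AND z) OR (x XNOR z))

By absorption (E OR (E AND v) = E):
= (x XNOR z)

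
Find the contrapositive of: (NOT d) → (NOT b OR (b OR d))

Contrapositive: NOT (NOT b OR (b OR d)) → d
Note: A statement and its contrapositive are logically equivalent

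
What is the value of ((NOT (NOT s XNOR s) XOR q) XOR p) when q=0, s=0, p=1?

Substituting: ((NOT (NOT 0 XNOR 0) XOR 0) XOR 1)
= 0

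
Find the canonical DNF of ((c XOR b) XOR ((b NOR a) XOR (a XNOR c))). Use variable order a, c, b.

(a AND NOT c AND b) OR (a AND c AND b)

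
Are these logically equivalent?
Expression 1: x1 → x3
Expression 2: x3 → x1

No, Converse is not equivalent to original (counterexample: x1=0, x3=1)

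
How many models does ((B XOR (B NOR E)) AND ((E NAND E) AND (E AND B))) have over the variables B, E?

No assignment satisfies the expression.
Count: 0 out of 4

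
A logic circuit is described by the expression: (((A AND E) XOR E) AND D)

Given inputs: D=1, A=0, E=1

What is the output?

Substituting: (((0 AND 1) XOR 1) AND 1)
= 1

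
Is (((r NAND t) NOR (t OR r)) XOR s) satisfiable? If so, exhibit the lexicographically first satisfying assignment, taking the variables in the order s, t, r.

s=1, t=0, r=0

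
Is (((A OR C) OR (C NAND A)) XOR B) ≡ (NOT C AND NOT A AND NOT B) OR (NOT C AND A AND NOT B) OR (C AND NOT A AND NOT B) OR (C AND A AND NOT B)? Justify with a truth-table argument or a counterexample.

Yes, they are equivalent — the two output columns agree on all 8 assignments:
C | A | B | Expression 1 | Expression 2
---------------------------------------
0 | 0 | 0 | 1 | 1
0 | 0 | 1 | 0 | 0
0 | 1 | 0 | 1 | 1
0 | 1 | 1 | 0 | 0
1 | 0 | 0 | 1 | 1
1 | 0 | 1 | 0 | 0
1 | 1 | 0 | 1 | 1
1 | 1 | 1 | 0 | 0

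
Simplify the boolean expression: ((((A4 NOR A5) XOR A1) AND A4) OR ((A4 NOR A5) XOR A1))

By absorption (E OR (E AND v) = E):
= ((A4 NOR A5) XOR A1)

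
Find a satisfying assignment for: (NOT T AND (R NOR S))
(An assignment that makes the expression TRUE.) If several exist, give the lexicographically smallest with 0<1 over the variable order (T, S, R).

T=0, S=0, R=0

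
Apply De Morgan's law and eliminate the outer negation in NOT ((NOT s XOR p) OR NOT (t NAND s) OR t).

NOT (NOT s XOR p) AND (t NAND s) AND NOT t
De Morgan's: NOT(OR of terms) = AND of negations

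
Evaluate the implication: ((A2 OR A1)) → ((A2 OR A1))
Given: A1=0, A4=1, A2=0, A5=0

Antecedent ((A2 OR A1)) = 0; consequent ((A2 OR A1)) = 0.
0 → 0 = 1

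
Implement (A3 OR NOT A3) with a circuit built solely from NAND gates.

((A3 NAND A3) NAND ((A3 NAND A3) NAND (A3 NAND A3)))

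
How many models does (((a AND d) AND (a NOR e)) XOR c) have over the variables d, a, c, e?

Satisfying assignments: (0,0,1,0), (0,0,1,1), (0,1,1,0), (0,1,1,1), (1,0,1,0), (1,0,1,1), (1,1,1,0), (1,1,1,1)
Count: 8 out of 16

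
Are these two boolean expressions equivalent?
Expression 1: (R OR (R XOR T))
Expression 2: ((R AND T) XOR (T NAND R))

No. Counterexample: with R=0, T=0, Expression 1 = 0 but Expression 2 = 1.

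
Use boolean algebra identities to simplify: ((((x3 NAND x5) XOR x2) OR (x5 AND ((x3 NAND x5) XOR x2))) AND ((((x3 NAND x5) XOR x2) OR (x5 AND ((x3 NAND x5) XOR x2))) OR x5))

By absorption (E AND (E OR v) = E) then absorption (E OR (E AND v) = E):
= ((x3 NAND x5) XOR x2)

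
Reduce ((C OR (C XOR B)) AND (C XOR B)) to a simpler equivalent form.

By absorption (E AND (E OR v) = E):
= (C XOR B)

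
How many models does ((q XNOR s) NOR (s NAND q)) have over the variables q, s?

No assignment satisfies the expression.
Count: 0 out of 4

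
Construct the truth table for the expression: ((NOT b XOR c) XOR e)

c | b | e | Output
------------------
0 | 0 | 0 | 1
0 | 0 | 1 | 0
0 | 1 | 0 | 0
0 | 1 | 1 | 1
1 | 0 | 0 | 0
1 | 0 | 1 | 1
1 | 1 | 0 | 1
1 | 1 | 1 | 0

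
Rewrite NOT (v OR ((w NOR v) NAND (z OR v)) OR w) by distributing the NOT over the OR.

NOT v AND NOT ((w NOR v) NAND (z OR v)) AND NOT w
De Morgan's: NOT(OR of terms) = AND of negations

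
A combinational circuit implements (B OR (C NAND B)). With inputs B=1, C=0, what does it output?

Substituting: (1 OR (0 NAND 1))
= 1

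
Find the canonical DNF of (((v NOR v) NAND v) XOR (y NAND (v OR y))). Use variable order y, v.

(y AND NOT v) OR (y AND v)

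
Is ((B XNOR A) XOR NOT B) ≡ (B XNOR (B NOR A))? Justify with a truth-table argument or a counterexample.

No. Counterexample: with A=1, B=1, Expression 1 = 1 but Expression 2 = 0.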